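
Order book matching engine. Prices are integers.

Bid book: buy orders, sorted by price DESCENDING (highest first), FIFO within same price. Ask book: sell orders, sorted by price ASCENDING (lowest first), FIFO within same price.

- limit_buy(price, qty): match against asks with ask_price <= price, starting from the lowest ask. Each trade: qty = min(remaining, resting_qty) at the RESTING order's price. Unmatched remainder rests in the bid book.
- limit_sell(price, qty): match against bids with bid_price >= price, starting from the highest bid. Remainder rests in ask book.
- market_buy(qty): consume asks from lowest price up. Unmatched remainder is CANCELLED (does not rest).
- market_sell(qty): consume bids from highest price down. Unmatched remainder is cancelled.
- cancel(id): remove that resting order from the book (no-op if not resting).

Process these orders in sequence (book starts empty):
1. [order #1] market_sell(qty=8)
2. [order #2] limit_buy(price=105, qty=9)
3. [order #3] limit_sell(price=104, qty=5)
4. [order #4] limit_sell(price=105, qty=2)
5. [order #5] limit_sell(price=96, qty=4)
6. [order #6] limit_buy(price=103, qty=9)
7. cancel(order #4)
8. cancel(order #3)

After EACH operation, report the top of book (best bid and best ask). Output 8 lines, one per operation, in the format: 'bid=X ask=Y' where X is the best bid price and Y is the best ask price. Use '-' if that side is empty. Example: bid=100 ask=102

Answer: bid=- ask=-
bid=105 ask=-
bid=105 ask=-
bid=105 ask=-
bid=- ask=96
bid=103 ask=-
bid=103 ask=-
bid=103 ask=-

Derivation:
After op 1 [order #1] market_sell(qty=8): fills=none; bids=[-] asks=[-]
After op 2 [order #2] limit_buy(price=105, qty=9): fills=none; bids=[#2:9@105] asks=[-]
After op 3 [order #3] limit_sell(price=104, qty=5): fills=#2x#3:5@105; bids=[#2:4@105] asks=[-]
After op 4 [order #4] limit_sell(price=105, qty=2): fills=#2x#4:2@105; bids=[#2:2@105] asks=[-]
After op 5 [order #5] limit_sell(price=96, qty=4): fills=#2x#5:2@105; bids=[-] asks=[#5:2@96]
After op 6 [order #6] limit_buy(price=103, qty=9): fills=#6x#5:2@96; bids=[#6:7@103] asks=[-]
After op 7 cancel(order #4): fills=none; bids=[#6:7@103] asks=[-]
After op 8 cancel(order #3): fills=none; bids=[#6:7@103] asks=[-]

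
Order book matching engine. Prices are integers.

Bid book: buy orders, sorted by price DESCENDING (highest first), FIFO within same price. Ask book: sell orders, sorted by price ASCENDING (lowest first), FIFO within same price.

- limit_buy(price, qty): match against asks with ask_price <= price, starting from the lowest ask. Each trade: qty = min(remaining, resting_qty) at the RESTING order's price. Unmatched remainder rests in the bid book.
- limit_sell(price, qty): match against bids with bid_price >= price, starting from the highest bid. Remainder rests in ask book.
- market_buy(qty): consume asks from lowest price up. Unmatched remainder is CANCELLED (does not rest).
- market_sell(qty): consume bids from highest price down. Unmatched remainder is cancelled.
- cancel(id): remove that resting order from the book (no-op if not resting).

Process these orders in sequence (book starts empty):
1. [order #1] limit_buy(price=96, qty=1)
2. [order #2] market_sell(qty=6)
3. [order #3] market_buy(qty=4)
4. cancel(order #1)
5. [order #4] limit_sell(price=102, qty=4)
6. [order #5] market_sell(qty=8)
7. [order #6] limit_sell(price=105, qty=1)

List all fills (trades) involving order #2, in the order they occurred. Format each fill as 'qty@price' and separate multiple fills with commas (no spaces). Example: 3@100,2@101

Answer: 1@96

Derivation:
After op 1 [order #1] limit_buy(price=96, qty=1): fills=none; bids=[#1:1@96] asks=[-]
After op 2 [order #2] market_sell(qty=6): fills=#1x#2:1@96; bids=[-] asks=[-]
After op 3 [order #3] market_buy(qty=4): fills=none; bids=[-] asks=[-]
After op 4 cancel(order #1): fills=none; bids=[-] asks=[-]
After op 5 [order #4] limit_sell(price=102, qty=4): fills=none; bids=[-] asks=[#4:4@102]
After op 6 [order #5] market_sell(qty=8): fills=none; bids=[-] asks=[#4:4@102]
After op 7 [order #6] limit_sell(price=105, qty=1): fills=none; bids=[-] asks=[#4:4@102 #6:1@105]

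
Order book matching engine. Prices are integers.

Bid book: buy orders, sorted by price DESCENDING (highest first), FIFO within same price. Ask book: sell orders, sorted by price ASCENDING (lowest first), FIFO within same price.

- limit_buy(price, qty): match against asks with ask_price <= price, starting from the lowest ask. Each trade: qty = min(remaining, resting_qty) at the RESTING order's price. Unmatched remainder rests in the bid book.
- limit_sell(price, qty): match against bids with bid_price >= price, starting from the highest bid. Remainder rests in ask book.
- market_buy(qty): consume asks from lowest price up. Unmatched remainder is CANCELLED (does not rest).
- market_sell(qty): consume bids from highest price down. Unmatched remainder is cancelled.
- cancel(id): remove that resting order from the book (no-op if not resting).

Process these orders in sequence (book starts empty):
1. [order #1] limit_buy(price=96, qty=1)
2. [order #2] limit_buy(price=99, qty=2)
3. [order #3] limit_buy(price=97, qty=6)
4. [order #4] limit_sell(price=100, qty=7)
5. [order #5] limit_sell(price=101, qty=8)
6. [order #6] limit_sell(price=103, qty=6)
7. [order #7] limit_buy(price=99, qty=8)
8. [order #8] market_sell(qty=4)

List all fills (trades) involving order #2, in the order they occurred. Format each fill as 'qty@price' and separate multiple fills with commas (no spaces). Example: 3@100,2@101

Answer: 2@99

Derivation:
After op 1 [order #1] limit_buy(price=96, qty=1): fills=none; bids=[#1:1@96] asks=[-]
After op 2 [order #2] limit_buy(price=99, qty=2): fills=none; bids=[#2:2@99 #1:1@96] asks=[-]
After op 3 [order #3] limit_buy(price=97, qty=6): fills=none; bids=[#2:2@99 #3:6@97 #1:1@96] asks=[-]
After op 4 [order #4] limit_sell(price=100, qty=7): fills=none; bids=[#2:2@99 #3:6@97 #1:1@96] asks=[#4:7@100]
After op 5 [order #5] limit_sell(price=101, qty=8): fills=none; bids=[#2:2@99 #3:6@97 #1:1@96] asks=[#4:7@100 #5:8@101]
After op 6 [order #6] limit_sell(price=103, qty=6): fills=none; bids=[#2:2@99 #3:6@97 #1:1@96] asks=[#4:7@100 #5:8@101 #6:6@103]
After op 7 [order #7] limit_buy(price=99, qty=8): fills=none; bids=[#2:2@99 #7:8@99 #3:6@97 #1:1@96] asks=[#4:7@100 #5:8@101 #6:6@103]
After op 8 [order #8] market_sell(qty=4): fills=#2x#8:2@99 #7x#8:2@99; bids=[#7:6@99 #3:6@97 #1:1@96] asks=[#4:7@100 #5:8@101 #6:6@103]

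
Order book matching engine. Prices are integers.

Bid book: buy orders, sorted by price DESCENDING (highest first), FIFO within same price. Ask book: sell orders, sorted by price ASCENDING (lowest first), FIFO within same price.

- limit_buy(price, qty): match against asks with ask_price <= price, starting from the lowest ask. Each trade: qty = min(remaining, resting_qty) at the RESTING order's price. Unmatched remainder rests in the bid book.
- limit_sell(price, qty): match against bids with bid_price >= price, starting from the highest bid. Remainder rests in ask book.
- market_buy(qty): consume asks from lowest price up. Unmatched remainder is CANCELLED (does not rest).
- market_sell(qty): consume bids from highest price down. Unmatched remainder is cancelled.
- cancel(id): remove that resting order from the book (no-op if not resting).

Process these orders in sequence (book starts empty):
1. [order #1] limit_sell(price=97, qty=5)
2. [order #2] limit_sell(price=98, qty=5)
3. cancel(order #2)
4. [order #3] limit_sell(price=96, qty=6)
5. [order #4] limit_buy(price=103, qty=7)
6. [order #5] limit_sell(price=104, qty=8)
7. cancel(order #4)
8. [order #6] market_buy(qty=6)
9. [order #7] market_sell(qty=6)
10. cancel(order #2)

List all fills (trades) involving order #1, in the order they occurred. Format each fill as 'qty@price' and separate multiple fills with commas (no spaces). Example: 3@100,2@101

Answer: 1@97,4@97

Derivation:
After op 1 [order #1] limit_sell(price=97, qty=5): fills=none; bids=[-] asks=[#1:5@97]
After op 2 [order #2] limit_sell(price=98, qty=5): fills=none; bids=[-] asks=[#1:5@97 #2:5@98]
After op 3 cancel(order #2): fills=none; bids=[-] asks=[#1:5@97]
After op 4 [order #3] limit_sell(price=96, qty=6): fills=none; bids=[-] asks=[#3:6@96 #1:5@97]
After op 5 [order #4] limit_buy(price=103, qty=7): fills=#4x#3:6@96 #4x#1:1@97; bids=[-] asks=[#1:4@97]
After op 6 [order #5] limit_sell(price=104, qty=8): fills=none; bids=[-] asks=[#1:4@97 #5:8@104]
After op 7 cancel(order #4): fills=none; bids=[-] asks=[#1:4@97 #5:8@104]
After op 8 [order #6] market_buy(qty=6): fills=#6x#1:4@97 #6x#5:2@104; bids=[-] asks=[#5:6@104]
After op 9 [order #7] market_sell(qty=6): fills=none; bids=[-] asks=[#5:6@104]
After op 10 cancel(order #2): fills=none; bids=[-] asks=[#5:6@104]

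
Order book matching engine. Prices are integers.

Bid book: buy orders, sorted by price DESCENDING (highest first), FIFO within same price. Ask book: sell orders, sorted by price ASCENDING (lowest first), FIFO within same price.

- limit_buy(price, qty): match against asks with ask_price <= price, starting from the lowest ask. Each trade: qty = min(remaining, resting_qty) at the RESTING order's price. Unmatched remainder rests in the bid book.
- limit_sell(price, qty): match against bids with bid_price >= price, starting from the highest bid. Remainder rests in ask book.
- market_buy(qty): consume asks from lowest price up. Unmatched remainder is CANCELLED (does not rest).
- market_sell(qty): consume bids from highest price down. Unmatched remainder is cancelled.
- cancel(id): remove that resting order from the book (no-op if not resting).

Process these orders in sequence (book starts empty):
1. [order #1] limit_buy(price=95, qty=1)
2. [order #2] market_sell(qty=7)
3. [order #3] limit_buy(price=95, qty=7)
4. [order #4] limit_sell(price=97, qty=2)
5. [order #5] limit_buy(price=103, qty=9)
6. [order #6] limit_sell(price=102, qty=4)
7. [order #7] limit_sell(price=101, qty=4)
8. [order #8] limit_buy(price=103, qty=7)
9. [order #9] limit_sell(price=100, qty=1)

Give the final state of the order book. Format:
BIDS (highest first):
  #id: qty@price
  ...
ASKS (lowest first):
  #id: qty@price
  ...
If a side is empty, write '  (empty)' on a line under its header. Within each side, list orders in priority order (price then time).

After op 1 [order #1] limit_buy(price=95, qty=1): fills=none; bids=[#1:1@95] asks=[-]
After op 2 [order #2] market_sell(qty=7): fills=#1x#2:1@95; bids=[-] asks=[-]
After op 3 [order #3] limit_buy(price=95, qty=7): fills=none; bids=[#3:7@95] asks=[-]
After op 4 [order #4] limit_sell(price=97, qty=2): fills=none; bids=[#3:7@95] asks=[#4:2@97]
After op 5 [order #5] limit_buy(price=103, qty=9): fills=#5x#4:2@97; bids=[#5:7@103 #3:7@95] asks=[-]
After op 6 [order #6] limit_sell(price=102, qty=4): fills=#5x#6:4@103; bids=[#5:3@103 #3:7@95] asks=[-]
After op 7 [order #7] limit_sell(price=101, qty=4): fills=#5x#7:3@103; bids=[#3:7@95] asks=[#7:1@101]
After op 8 [order #8] limit_buy(price=103, qty=7): fills=#8x#7:1@101; bids=[#8:6@103 #3:7@95] asks=[-]
After op 9 [order #9] limit_sell(price=100, qty=1): fills=#8x#9:1@103; bids=[#8:5@103 #3:7@95] asks=[-]

Answer: BIDS (highest first):
  #8: 5@103
  #3: 7@95
ASKS (lowest first):
  (empty)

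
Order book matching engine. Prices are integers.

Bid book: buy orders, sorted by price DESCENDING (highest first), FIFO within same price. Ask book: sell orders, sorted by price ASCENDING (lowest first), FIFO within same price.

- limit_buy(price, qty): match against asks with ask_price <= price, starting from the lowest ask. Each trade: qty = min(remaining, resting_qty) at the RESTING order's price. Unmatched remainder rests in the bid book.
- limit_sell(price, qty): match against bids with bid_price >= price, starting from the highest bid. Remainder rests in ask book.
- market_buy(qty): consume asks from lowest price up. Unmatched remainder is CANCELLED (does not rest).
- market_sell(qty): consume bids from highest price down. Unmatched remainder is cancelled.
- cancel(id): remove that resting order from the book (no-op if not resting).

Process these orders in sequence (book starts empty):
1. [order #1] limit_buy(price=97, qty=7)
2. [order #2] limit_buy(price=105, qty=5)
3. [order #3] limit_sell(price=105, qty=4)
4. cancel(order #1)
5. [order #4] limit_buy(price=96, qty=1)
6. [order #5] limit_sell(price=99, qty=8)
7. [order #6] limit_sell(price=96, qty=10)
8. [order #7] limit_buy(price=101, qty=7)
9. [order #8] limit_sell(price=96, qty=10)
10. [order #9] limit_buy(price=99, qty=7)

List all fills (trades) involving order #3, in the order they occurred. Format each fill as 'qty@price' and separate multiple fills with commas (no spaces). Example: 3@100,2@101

After op 1 [order #1] limit_buy(price=97, qty=7): fills=none; bids=[#1:7@97] asks=[-]
After op 2 [order #2] limit_buy(price=105, qty=5): fills=none; bids=[#2:5@105 #1:7@97] asks=[-]
After op 3 [order #3] limit_sell(price=105, qty=4): fills=#2x#3:4@105; bids=[#2:1@105 #1:7@97] asks=[-]
After op 4 cancel(order #1): fills=none; bids=[#2:1@105] asks=[-]
After op 5 [order #4] limit_buy(price=96, qty=1): fills=none; bids=[#2:1@105 #4:1@96] asks=[-]
After op 6 [order #5] limit_sell(price=99, qty=8): fills=#2x#5:1@105; bids=[#4:1@96] asks=[#5:7@99]
After op 7 [order #6] limit_sell(price=96, qty=10): fills=#4x#6:1@96; bids=[-] asks=[#6:9@96 #5:7@99]
After op 8 [order #7] limit_buy(price=101, qty=7): fills=#7x#6:7@96; bids=[-] asks=[#6:2@96 #5:7@99]
After op 9 [order #8] limit_sell(price=96, qty=10): fills=none; bids=[-] asks=[#6:2@96 #8:10@96 #5:7@99]
After op 10 [order #9] limit_buy(price=99, qty=7): fills=#9x#6:2@96 #9x#8:5@96; bids=[-] asks=[#8:5@96 #5:7@99]

Answer: 4@105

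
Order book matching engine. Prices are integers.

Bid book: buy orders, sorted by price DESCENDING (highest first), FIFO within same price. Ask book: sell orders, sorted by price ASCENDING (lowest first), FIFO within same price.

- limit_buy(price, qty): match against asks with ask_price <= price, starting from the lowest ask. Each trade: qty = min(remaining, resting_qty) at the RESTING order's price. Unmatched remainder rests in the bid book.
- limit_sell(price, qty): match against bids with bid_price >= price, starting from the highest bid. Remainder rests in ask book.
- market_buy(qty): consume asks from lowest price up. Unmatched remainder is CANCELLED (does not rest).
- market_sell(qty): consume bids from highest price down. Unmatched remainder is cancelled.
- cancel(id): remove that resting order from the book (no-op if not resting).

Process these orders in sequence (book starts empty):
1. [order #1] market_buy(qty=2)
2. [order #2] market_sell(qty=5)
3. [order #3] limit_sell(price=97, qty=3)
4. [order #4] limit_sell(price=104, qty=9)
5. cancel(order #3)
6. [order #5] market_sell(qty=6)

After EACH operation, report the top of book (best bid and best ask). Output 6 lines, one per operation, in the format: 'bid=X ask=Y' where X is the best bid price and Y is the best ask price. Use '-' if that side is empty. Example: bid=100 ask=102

After op 1 [order #1] market_buy(qty=2): fills=none; bids=[-] asks=[-]
After op 2 [order #2] market_sell(qty=5): fills=none; bids=[-] asks=[-]
After op 3 [order #3] limit_sell(price=97, qty=3): fills=none; bids=[-] asks=[#3:3@97]
After op 4 [order #4] limit_sell(price=104, qty=9): fills=none; bids=[-] asks=[#3:3@97 #4:9@104]
After op 5 cancel(order #3): fills=none; bids=[-] asks=[#4:9@104]
After op 6 [order #5] market_sell(qty=6): fills=none; bids=[-] asks=[#4:9@104]

Answer: bid=- ask=-
bid=- ask=-
bid=- ask=97
bid=- ask=97
bid=- ask=104
bid=- ask=104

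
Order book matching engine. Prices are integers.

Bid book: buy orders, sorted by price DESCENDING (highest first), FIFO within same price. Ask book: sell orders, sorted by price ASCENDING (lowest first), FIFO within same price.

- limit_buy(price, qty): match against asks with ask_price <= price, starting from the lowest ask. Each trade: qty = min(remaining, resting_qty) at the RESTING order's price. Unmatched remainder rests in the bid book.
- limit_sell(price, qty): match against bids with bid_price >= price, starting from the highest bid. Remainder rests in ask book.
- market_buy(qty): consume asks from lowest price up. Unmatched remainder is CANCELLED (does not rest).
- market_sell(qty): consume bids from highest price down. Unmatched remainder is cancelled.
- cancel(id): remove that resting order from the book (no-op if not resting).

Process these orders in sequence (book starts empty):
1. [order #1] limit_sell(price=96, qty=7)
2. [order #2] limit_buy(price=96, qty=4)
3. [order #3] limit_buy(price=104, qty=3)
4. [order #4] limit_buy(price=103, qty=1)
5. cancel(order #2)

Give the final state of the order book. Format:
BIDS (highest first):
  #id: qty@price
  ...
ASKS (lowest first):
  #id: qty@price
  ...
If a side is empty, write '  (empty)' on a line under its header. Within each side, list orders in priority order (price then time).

Answer: BIDS (highest first):
  #4: 1@103
ASKS (lowest first):
  (empty)

Derivation:
After op 1 [order #1] limit_sell(price=96, qty=7): fills=none; bids=[-] asks=[#1:7@96]
After op 2 [order #2] limit_buy(price=96, qty=4): fills=#2x#1:4@96; bids=[-] asks=[#1:3@96]
After op 3 [order #3] limit_buy(price=104, qty=3): fills=#3x#1:3@96; bids=[-] asks=[-]
After op 4 [order #4] limit_buy(price=103, qty=1): fills=none; bids=[#4:1@103] asks=[-]
After op 5 cancel(order #2): fills=none; bids=[#4:1@103] asks=[-]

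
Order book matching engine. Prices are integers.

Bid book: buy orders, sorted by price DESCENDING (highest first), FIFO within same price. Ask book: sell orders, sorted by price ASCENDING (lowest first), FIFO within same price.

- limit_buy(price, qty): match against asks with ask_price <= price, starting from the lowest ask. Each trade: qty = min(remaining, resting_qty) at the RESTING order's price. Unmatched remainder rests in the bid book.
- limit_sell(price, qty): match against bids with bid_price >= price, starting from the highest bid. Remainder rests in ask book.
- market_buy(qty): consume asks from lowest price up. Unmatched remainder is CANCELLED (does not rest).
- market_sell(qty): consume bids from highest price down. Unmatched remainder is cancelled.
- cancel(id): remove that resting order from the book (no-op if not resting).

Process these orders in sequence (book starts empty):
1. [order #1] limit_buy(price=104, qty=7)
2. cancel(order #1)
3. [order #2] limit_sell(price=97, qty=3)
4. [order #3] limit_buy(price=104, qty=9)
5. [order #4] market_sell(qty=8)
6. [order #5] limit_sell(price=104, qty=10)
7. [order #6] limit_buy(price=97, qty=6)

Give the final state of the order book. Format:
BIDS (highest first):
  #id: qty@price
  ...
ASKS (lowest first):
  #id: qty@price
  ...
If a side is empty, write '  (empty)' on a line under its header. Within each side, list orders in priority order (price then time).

Answer: BIDS (highest first):
  #6: 6@97
ASKS (lowest first):
  #5: 10@104

Derivation:
After op 1 [order #1] limit_buy(price=104, qty=7): fills=none; bids=[#1:7@104] asks=[-]
After op 2 cancel(order #1): fills=none; bids=[-] asks=[-]
After op 3 [order #2] limit_sell(price=97, qty=3): fills=none; bids=[-] asks=[#2:3@97]
After op 4 [order #3] limit_buy(price=104, qty=9): fills=#3x#2:3@97; bids=[#3:6@104] asks=[-]
After op 5 [order #4] market_sell(qty=8): fills=#3x#4:6@104; bids=[-] asks=[-]
After op 6 [order #5] limit_sell(price=104, qty=10): fills=none; bids=[-] asks=[#5:10@104]
After op 7 [order #6] limit_buy(price=97, qty=6): fills=none; bids=[#6:6@97] asks=[#5:10@104]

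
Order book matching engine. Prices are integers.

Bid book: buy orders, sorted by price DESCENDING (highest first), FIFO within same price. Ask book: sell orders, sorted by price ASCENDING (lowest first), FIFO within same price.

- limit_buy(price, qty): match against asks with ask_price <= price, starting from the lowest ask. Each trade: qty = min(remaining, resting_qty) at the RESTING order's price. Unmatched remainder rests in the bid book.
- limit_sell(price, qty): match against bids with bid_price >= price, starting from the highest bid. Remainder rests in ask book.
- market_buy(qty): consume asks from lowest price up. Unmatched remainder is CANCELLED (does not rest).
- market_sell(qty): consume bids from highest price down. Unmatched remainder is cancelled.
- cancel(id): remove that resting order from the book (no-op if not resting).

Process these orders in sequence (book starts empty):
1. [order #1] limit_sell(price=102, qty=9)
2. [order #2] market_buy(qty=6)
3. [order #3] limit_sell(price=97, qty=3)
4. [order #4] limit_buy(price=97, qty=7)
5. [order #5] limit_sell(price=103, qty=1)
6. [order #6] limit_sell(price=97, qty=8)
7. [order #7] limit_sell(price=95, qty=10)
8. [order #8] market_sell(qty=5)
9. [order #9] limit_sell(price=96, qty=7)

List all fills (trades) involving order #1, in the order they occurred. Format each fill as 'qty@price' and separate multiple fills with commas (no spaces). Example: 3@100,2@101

Answer: 6@102

Derivation:
After op 1 [order #1] limit_sell(price=102, qty=9): fills=none; bids=[-] asks=[#1:9@102]
After op 2 [order #2] market_buy(qty=6): fills=#2x#1:6@102; bids=[-] asks=[#1:3@102]
After op 3 [order #3] limit_sell(price=97, qty=3): fills=none; bids=[-] asks=[#3:3@97 #1:3@102]
After op 4 [order #4] limit_buy(price=97, qty=7): fills=#4x#3:3@97; bids=[#4:4@97] asks=[#1:3@102]
After op 5 [order #5] limit_sell(price=103, qty=1): fills=none; bids=[#4:4@97] asks=[#1:3@102 #5:1@103]
After op 6 [order #6] limit_sell(price=97, qty=8): fills=#4x#6:4@97; bids=[-] asks=[#6:4@97 #1:3@102 #5:1@103]
After op 7 [order #7] limit_sell(price=95, qty=10): fills=none; bids=[-] asks=[#7:10@95 #6:4@97 #1:3@102 #5:1@103]
After op 8 [order #8] market_sell(qty=5): fills=none; bids=[-] asks=[#7:10@95 #6:4@97 #1:3@102 #5:1@103]
After op 9 [order #9] limit_sell(price=96, qty=7): fills=none; bids=[-] asks=[#7:10@95 #9:7@96 #6:4@97 #1:3@102 #5:1@103]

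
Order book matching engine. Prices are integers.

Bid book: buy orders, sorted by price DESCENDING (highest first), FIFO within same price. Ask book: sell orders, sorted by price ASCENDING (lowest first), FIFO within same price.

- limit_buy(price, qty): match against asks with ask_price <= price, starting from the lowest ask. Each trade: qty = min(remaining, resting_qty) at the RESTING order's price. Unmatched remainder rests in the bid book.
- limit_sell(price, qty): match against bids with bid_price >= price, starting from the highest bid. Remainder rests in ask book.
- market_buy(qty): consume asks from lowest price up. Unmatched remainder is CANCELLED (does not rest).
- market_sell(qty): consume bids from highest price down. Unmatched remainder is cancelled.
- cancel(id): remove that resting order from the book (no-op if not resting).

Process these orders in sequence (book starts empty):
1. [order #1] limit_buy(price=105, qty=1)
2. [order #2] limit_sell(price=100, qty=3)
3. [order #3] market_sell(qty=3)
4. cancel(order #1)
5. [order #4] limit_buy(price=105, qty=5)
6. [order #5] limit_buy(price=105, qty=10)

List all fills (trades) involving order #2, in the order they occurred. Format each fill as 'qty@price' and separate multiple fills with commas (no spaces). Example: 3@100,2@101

After op 1 [order #1] limit_buy(price=105, qty=1): fills=none; bids=[#1:1@105] asks=[-]
After op 2 [order #2] limit_sell(price=100, qty=3): fills=#1x#2:1@105; bids=[-] asks=[#2:2@100]
After op 3 [order #3] market_sell(qty=3): fills=none; bids=[-] asks=[#2:2@100]
After op 4 cancel(order #1): fills=none; bids=[-] asks=[#2:2@100]
After op 5 [order #4] limit_buy(price=105, qty=5): fills=#4x#2:2@100; bids=[#4:3@105] asks=[-]
After op 6 [order #5] limit_buy(price=105, qty=10): fills=none; bids=[#4:3@105 #5:10@105] asks=[-]

Answer: 1@105,2@100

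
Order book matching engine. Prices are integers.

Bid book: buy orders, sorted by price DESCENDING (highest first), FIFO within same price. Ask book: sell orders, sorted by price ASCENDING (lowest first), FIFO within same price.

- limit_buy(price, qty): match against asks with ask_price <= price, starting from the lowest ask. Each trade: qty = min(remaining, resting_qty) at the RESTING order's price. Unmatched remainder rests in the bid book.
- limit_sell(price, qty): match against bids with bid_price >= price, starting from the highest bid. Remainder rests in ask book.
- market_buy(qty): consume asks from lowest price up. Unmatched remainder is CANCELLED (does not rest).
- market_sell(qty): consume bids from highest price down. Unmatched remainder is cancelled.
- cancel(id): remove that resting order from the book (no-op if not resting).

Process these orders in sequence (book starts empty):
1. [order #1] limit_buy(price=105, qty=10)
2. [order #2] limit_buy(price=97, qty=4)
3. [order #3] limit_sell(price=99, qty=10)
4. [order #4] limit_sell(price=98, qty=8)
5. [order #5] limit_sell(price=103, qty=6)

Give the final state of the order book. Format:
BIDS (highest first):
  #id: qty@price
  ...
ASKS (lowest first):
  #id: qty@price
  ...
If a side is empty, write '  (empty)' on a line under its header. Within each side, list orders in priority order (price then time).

After op 1 [order #1] limit_buy(price=105, qty=10): fills=none; bids=[#1:10@105] asks=[-]
After op 2 [order #2] limit_buy(price=97, qty=4): fills=none; bids=[#1:10@105 #2:4@97] asks=[-]
After op 3 [order #3] limit_sell(price=99, qty=10): fills=#1x#3:10@105; bids=[#2:4@97] asks=[-]
After op 4 [order #4] limit_sell(price=98, qty=8): fills=none; bids=[#2:4@97] asks=[#4:8@98]
After op 5 [order #5] limit_sell(price=103, qty=6): fills=none; bids=[#2:4@97] asks=[#4:8@98 #5:6@103]

Answer: BIDS (highest first):
  #2: 4@97
ASKS (lowest first):
  #4: 8@98
  #5: 6@103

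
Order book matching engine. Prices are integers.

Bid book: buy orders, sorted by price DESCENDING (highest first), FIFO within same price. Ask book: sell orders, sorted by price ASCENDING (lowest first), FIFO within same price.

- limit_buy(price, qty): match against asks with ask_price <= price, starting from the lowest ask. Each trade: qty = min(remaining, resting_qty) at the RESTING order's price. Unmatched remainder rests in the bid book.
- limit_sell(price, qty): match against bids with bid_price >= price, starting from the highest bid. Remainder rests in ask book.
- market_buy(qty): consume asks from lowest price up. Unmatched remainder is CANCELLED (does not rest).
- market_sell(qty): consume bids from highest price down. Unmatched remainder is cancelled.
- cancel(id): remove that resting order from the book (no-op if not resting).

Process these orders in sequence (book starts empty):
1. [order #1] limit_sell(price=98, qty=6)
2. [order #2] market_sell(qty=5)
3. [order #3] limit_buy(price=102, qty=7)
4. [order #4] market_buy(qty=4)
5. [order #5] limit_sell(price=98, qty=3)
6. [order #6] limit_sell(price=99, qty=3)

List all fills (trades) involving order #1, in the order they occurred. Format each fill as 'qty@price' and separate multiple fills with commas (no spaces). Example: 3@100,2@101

Answer: 6@98

Derivation:
After op 1 [order #1] limit_sell(price=98, qty=6): fills=none; bids=[-] asks=[#1:6@98]
After op 2 [order #2] market_sell(qty=5): fills=none; bids=[-] asks=[#1:6@98]
After op 3 [order #3] limit_buy(price=102, qty=7): fills=#3x#1:6@98; bids=[#3:1@102] asks=[-]
After op 4 [order #4] market_buy(qty=4): fills=none; bids=[#3:1@102] asks=[-]
After op 5 [order #5] limit_sell(price=98, qty=3): fills=#3x#5:1@102; bids=[-] asks=[#5:2@98]
After op 6 [order #6] limit_sell(price=99, qty=3): fills=none; bids=[-] asks=[#5:2@98 #6:3@99]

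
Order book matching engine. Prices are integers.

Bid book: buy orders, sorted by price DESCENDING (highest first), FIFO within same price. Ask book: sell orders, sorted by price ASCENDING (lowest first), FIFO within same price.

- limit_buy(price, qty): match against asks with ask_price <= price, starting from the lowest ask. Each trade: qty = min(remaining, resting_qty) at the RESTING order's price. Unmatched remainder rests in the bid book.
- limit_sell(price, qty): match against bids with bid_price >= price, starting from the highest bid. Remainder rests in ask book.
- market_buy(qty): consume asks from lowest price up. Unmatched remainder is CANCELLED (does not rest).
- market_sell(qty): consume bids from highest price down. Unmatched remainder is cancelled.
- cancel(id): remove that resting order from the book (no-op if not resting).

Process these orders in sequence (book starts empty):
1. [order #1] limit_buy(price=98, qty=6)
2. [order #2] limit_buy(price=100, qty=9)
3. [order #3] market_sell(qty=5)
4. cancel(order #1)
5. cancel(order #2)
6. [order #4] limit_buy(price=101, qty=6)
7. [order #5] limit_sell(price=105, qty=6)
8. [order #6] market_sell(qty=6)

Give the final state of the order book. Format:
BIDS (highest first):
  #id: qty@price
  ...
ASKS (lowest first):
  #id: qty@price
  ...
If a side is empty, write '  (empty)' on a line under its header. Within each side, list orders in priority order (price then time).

Answer: BIDS (highest first):
  (empty)
ASKS (lowest first):
  #5: 6@105

Derivation:
After op 1 [order #1] limit_buy(price=98, qty=6): fills=none; bids=[#1:6@98] asks=[-]
After op 2 [order #2] limit_buy(price=100, qty=9): fills=none; bids=[#2:9@100 #1:6@98] asks=[-]
After op 3 [order #3] market_sell(qty=5): fills=#2x#3:5@100; bids=[#2:4@100 #1:6@98] asks=[-]
After op 4 cancel(order #1): fills=none; bids=[#2:4@100] asks=[-]
After op 5 cancel(order #2): fills=none; bids=[-] asks=[-]
After op 6 [order #4] limit_buy(price=101, qty=6): fills=none; bids=[#4:6@101] asks=[-]
After op 7 [order #5] limit_sell(price=105, qty=6): fills=none; bids=[#4:6@101] asks=[#5:6@105]
After op 8 [order #6] market_sell(qty=6): fills=#4x#6:6@101; bids=[-] asks=[#5:6@105]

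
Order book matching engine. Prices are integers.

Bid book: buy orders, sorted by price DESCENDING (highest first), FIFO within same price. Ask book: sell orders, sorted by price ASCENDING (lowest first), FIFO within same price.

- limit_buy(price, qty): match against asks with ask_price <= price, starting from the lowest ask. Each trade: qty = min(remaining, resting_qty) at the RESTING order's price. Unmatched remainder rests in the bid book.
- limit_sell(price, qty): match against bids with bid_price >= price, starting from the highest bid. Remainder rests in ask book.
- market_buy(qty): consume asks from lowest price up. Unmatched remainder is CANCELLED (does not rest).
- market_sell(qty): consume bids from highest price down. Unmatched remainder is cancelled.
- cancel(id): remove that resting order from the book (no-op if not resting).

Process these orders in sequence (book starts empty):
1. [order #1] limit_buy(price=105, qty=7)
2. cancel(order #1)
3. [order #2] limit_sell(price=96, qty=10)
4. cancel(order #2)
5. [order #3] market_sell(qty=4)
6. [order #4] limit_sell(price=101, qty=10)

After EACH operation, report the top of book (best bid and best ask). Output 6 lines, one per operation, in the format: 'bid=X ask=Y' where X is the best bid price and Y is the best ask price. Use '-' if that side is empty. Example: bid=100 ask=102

After op 1 [order #1] limit_buy(price=105, qty=7): fills=none; bids=[#1:7@105] asks=[-]
After op 2 cancel(order #1): fills=none; bids=[-] asks=[-]
After op 3 [order #2] limit_sell(price=96, qty=10): fills=none; bids=[-] asks=[#2:10@96]
After op 4 cancel(order #2): fills=none; bids=[-] asks=[-]
After op 5 [order #3] market_sell(qty=4): fills=none; bids=[-] asks=[-]
After op 6 [order #4] limit_sell(price=101, qty=10): fills=none; bids=[-] asks=[#4:10@101]

Answer: bid=105 ask=-
bid=- ask=-
bid=- ask=96
bid=- ask=-
bid=- ask=-
bid=- ask=101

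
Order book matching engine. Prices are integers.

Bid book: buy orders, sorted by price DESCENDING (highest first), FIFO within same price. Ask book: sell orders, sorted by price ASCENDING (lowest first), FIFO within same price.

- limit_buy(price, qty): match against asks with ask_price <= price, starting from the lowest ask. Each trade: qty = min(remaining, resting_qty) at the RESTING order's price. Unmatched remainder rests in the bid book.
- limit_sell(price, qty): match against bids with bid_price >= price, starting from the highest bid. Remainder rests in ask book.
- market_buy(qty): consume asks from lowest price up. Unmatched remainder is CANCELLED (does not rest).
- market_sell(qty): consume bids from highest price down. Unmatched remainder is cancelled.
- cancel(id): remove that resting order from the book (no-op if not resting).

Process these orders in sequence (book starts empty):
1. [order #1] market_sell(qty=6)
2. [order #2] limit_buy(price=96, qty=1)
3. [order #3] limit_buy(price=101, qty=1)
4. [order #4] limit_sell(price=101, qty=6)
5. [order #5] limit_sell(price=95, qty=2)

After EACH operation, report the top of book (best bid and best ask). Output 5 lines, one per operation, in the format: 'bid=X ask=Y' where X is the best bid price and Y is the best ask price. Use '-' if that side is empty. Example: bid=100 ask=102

After op 1 [order #1] market_sell(qty=6): fills=none; bids=[-] asks=[-]
After op 2 [order #2] limit_buy(price=96, qty=1): fills=none; bids=[#2:1@96] asks=[-]
After op 3 [order #3] limit_buy(price=101, qty=1): fills=none; bids=[#3:1@101 #2:1@96] asks=[-]
After op 4 [order #4] limit_sell(price=101, qty=6): fills=#3x#4:1@101; bids=[#2:1@96] asks=[#4:5@101]
After op 5 [order #5] limit_sell(price=95, qty=2): fills=#2x#5:1@96; bids=[-] asks=[#5:1@95 #4:5@101]

Answer: bid=- ask=-
bid=96 ask=-
bid=101 ask=-
bid=96 ask=101
bid=- ask=95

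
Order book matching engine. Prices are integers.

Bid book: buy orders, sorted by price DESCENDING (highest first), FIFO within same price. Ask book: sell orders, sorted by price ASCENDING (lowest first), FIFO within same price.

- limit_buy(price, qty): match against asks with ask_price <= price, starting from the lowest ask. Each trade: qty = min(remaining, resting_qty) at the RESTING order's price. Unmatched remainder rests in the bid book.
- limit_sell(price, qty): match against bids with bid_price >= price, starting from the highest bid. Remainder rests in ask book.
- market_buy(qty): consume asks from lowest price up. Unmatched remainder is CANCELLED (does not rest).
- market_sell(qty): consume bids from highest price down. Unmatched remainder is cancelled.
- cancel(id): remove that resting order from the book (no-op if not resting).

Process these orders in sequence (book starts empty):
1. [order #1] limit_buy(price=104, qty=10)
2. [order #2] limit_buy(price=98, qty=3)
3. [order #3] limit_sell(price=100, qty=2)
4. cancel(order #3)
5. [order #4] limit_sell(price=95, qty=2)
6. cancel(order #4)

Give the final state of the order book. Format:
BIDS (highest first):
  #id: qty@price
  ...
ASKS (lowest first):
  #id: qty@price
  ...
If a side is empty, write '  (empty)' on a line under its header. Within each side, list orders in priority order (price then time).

Answer: BIDS (highest first):
  #1: 6@104
  #2: 3@98
ASKS (lowest first):
  (empty)

Derivation:
After op 1 [order #1] limit_buy(price=104, qty=10): fills=none; bids=[#1:10@104] asks=[-]
After op 2 [order #2] limit_buy(price=98, qty=3): fills=none; bids=[#1:10@104 #2:3@98] asks=[-]
After op 3 [order #3] limit_sell(price=100, qty=2): fills=#1x#3:2@104; bids=[#1:8@104 #2:3@98] asks=[-]
After op 4 cancel(order #3): fills=none; bids=[#1:8@104 #2:3@98] asks=[-]
After op 5 [order #4] limit_sell(price=95, qty=2): fills=#1x#4:2@104; bids=[#1:6@104 #2:3@98] asks=[-]
After op 6 cancel(order #4): fills=none; bids=[#1:6@104 #2:3@98] asks=[-]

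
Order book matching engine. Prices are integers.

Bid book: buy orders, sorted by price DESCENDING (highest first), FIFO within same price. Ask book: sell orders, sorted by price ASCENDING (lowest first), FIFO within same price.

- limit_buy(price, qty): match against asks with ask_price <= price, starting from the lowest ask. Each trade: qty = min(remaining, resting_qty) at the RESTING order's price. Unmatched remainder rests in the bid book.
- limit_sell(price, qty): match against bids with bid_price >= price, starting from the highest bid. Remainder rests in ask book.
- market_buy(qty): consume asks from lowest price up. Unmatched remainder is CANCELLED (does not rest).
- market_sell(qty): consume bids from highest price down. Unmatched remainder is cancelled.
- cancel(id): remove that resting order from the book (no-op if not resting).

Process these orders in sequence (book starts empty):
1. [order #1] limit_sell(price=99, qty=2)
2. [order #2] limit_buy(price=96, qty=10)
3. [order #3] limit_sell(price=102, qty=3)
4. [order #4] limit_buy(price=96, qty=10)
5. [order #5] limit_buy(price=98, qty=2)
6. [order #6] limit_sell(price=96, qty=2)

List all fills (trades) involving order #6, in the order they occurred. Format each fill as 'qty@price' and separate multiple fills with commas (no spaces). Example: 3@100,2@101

Answer: 2@98

Derivation:
After op 1 [order #1] limit_sell(price=99, qty=2): fills=none; bids=[-] asks=[#1:2@99]
After op 2 [order #2] limit_buy(price=96, qty=10): fills=none; bids=[#2:10@96] asks=[#1:2@99]
After op 3 [order #3] limit_sell(price=102, qty=3): fills=none; bids=[#2:10@96] asks=[#1:2@99 #3:3@102]
After op 4 [order #4] limit_buy(price=96, qty=10): fills=none; bids=[#2:10@96 #4:10@96] asks=[#1:2@99 #3:3@102]
After op 5 [order #5] limit_buy(price=98, qty=2): fills=none; bids=[#5:2@98 #2:10@96 #4:10@96] asks=[#1:2@99 #3:3@102]
After op 6 [order #6] limit_sell(price=96, qty=2): fills=#5x#6:2@98; bids=[#2:10@96 #4:10@96] asks=[#1:2@99 #3:3@102]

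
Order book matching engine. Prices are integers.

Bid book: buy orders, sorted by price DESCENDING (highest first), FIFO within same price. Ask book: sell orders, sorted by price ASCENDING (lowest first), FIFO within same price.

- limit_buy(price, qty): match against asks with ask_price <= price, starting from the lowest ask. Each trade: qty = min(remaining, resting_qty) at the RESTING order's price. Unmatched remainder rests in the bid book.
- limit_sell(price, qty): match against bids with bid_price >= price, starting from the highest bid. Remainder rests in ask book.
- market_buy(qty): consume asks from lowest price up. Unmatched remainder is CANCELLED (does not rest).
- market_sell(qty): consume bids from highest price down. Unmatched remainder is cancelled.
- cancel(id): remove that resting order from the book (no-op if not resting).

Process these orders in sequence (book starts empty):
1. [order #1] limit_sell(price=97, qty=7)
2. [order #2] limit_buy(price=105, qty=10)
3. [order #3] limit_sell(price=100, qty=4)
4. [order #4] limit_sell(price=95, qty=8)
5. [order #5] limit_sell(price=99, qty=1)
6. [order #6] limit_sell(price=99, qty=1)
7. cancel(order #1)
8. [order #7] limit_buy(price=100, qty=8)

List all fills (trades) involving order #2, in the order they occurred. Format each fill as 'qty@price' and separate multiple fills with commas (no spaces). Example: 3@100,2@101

After op 1 [order #1] limit_sell(price=97, qty=7): fills=none; bids=[-] asks=[#1:7@97]
After op 2 [order #2] limit_buy(price=105, qty=10): fills=#2x#1:7@97; bids=[#2:3@105] asks=[-]
After op 3 [order #3] limit_sell(price=100, qty=4): fills=#2x#3:3@105; bids=[-] asks=[#3:1@100]
After op 4 [order #4] limit_sell(price=95, qty=8): fills=none; bids=[-] asks=[#4:8@95 #3:1@100]
After op 5 [order #5] limit_sell(price=99, qty=1): fills=none; bids=[-] asks=[#4:8@95 #5:1@99 #3:1@100]
After op 6 [order #6] limit_sell(price=99, qty=1): fills=none; bids=[-] asks=[#4:8@95 #5:1@99 #6:1@99 #3:1@100]
After op 7 cancel(order #1): fills=none; bids=[-] asks=[#4:8@95 #5:1@99 #6:1@99 #3:1@100]
After op 8 [order #7] limit_buy(price=100, qty=8): fills=#7x#4:8@95; bids=[-] asks=[#5:1@99 #6:1@99 #3:1@100]

Answer: 7@97,3@105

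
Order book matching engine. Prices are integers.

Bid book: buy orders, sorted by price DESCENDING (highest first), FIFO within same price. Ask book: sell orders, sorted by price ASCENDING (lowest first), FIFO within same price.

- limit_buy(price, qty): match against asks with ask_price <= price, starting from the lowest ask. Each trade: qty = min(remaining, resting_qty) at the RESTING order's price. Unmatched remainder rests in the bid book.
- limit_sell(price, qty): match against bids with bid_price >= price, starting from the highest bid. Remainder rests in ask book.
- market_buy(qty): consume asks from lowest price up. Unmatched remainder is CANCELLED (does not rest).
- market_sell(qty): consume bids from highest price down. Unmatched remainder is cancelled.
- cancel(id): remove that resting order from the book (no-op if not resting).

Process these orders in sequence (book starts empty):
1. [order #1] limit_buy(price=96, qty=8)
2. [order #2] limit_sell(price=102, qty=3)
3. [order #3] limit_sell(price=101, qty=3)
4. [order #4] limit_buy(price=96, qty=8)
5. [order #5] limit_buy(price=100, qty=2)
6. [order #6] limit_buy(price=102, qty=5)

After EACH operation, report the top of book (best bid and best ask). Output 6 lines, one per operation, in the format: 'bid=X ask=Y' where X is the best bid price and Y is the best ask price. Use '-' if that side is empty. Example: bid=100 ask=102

Answer: bid=96 ask=-
bid=96 ask=102
bid=96 ask=101
bid=96 ask=101
bid=100 ask=101
bid=100 ask=102

Derivation:
After op 1 [order #1] limit_buy(price=96, qty=8): fills=none; bids=[#1:8@96] asks=[-]
After op 2 [order #2] limit_sell(price=102, qty=3): fills=none; bids=[#1:8@96] asks=[#2:3@102]
After op 3 [order #3] limit_sell(price=101, qty=3): fills=none; bids=[#1:8@96] asks=[#3:3@101 #2:3@102]
After op 4 [order #4] limit_buy(price=96, qty=8): fills=none; bids=[#1:8@96 #4:8@96] asks=[#3:3@101 #2:3@102]
After op 5 [order #5] limit_buy(price=100, qty=2): fills=none; bids=[#5:2@100 #1:8@96 #4:8@96] asks=[#3:3@101 #2:3@102]
After op 6 [order #6] limit_buy(price=102, qty=5): fills=#6x#3:3@101 #6x#2:2@102; bids=[#5:2@100 #1:8@96 #4:8@96] asks=[#2:1@102]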